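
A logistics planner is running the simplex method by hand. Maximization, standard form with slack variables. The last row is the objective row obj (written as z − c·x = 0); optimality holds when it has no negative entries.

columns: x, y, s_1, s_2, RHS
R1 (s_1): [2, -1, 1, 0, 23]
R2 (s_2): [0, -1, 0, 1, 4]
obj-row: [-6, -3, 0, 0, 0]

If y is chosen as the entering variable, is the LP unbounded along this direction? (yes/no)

Every constraint-row entry in column y is ≤ 0, so increasing y is unbounded.

yes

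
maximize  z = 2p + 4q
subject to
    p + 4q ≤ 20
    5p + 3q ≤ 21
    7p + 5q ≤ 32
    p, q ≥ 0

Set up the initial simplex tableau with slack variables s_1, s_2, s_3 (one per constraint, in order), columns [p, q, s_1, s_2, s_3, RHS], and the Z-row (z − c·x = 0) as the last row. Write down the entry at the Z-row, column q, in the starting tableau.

The Z-row carries the negated objective coefficients: the q entry is -4.

-4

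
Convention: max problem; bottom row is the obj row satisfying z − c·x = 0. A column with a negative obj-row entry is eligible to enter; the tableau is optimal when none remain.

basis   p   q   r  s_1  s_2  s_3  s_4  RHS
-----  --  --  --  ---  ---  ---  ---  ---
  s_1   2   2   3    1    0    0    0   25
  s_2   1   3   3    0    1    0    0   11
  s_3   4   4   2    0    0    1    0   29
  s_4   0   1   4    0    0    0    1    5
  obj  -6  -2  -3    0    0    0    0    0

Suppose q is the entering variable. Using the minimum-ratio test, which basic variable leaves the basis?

s_2

Column q entries and ratios — s_1: 25/2 = 25/2; s_2: 11/3 = 11/3; s_3: 29/4 = 29/4; s_4: 5/1 = 5.
Smallest ratio is 11/3 in the row of s_2, so s_2 leaves.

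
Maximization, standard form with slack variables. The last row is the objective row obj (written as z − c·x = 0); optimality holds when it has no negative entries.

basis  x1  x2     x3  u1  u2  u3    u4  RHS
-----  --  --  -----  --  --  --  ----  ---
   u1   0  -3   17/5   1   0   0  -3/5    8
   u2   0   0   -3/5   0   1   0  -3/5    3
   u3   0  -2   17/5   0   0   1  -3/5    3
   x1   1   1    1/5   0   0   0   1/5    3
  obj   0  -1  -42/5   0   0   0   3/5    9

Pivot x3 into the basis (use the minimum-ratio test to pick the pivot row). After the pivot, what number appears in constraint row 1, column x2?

Ratio test on column x3 — row 1: 8/(17/5) = 40/17; row 2: entry -3/5 ≤ 0; row 3: 3/(17/5) = 15/17; row 4: 3/(1/5) = 15. Minimum is 15/17 at row 3 (u3 leaves); pivot element 17/5.
Divide row 3 by 17/5; eliminate column x3 from the other rows.
Row 1 update in column x2: -3 − (17/5)·(-10/17) = -1.

-1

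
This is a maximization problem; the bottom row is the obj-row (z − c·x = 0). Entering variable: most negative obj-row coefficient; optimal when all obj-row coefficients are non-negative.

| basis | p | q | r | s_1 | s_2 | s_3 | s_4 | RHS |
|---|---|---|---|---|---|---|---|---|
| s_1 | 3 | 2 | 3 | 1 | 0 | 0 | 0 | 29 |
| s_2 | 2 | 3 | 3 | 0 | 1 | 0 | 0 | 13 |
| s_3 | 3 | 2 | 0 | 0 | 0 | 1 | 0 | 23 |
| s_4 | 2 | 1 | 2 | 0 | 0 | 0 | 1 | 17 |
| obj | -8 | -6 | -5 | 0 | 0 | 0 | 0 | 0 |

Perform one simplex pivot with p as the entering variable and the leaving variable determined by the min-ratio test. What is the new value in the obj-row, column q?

Ratio test on column p — row 1: 29/3 = 29/3; row 2: 13/2 = 13/2; row 3: 23/3 = 23/3; row 4: 17/2 = 17/2. Minimum is 13/2 at row 2 (s_2 leaves); pivot element 2.
Divide row 2 by 2; eliminate column p from the other rows.
obj-row update in column q: -6 − (-8)·(3/2) = 6.

6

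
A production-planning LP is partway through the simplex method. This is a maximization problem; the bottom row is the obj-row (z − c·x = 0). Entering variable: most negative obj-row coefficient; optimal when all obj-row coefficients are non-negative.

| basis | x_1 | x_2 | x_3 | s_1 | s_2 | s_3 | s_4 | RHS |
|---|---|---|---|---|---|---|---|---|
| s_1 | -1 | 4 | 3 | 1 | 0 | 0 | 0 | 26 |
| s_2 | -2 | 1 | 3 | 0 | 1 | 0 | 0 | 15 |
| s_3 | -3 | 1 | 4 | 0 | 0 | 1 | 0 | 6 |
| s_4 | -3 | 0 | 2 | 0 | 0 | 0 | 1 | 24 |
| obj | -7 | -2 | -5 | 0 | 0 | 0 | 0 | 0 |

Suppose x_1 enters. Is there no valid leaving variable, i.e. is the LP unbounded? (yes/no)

Every constraint-row entry in column x_1 is ≤ 0, so increasing x_1 is unbounded.

yes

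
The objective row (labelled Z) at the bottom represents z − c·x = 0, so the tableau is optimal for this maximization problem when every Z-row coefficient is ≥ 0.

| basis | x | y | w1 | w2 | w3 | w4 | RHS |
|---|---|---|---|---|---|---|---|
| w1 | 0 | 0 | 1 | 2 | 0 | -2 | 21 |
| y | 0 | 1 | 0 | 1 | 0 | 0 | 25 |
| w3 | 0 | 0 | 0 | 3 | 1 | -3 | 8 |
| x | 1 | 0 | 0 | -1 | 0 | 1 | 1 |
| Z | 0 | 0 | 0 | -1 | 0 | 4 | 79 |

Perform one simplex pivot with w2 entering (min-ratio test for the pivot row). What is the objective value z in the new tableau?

245/3

Ratio test on column w2 — row 1: 21/2 = 21/2; row 2: 25/1 = 25; row 3: 8/3 = 8/3; row 4: entry -1 ≤ 0. Minimum is 8/3 at row 3 (w3 leaves); pivot element 3.
Pivot on row 3; the Z-row RHS becomes 79 − (-1)·(8/3) = 245/3.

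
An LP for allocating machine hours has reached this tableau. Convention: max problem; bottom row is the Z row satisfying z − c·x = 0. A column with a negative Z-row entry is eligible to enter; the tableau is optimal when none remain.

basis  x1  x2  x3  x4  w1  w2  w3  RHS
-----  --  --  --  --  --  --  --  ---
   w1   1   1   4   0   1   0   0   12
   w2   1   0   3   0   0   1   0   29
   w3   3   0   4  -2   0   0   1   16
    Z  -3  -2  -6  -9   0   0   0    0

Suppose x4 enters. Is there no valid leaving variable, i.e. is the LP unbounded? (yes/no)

yes

Every constraint-row entry in column x4 is ≤ 0, so increasing x4 is unbounded.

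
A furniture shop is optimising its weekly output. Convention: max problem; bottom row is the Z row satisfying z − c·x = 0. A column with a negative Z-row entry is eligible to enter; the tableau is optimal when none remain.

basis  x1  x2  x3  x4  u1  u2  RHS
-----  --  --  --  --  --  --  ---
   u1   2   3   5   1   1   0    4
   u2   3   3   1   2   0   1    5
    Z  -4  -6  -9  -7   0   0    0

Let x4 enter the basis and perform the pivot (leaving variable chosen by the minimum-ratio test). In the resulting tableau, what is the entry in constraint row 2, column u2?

1/2

Ratio test on column x4 — row 1: 4/1 = 4; row 2: 5/2 = 5/2. Minimum is 5/2 at row 2 (u2 leaves); pivot element 2.
Divide row 2 by 2; eliminate column x4 from the other rows.
In the new row 2, the u2 entry is the old entry divided by the pivot: 1/2 = 1/2.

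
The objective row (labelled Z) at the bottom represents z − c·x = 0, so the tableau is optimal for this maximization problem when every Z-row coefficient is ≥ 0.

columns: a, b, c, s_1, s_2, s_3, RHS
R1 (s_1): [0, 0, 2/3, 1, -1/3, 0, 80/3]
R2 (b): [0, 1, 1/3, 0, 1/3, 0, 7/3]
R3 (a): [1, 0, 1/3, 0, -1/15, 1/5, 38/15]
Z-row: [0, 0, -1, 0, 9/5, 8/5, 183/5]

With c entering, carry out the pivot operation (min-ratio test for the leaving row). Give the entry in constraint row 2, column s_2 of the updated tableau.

Ratio test on column c — row 1: (80/3)/(2/3) = 40; row 2: (7/3)/(1/3) = 7; row 3: (38/15)/(1/3) = 38/5. Minimum is 7 at row 2 (b leaves); pivot element 1/3.
Divide row 2 by 1/3; eliminate column c from the other rows.
In the new row 2, the s_2 entry is the old entry divided by the pivot: (1/3)/(1/3) = 1.

1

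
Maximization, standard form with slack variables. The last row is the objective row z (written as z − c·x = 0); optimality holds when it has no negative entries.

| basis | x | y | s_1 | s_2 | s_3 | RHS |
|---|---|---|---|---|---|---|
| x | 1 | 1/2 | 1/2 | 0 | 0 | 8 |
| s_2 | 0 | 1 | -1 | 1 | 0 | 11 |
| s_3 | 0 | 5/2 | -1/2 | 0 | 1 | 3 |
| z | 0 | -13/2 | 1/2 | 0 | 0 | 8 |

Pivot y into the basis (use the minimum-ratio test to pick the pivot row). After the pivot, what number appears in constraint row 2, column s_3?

Ratio test on column y — row 1: 8/(1/2) = 16; row 2: 11/1 = 11; row 3: 3/(5/2) = 6/5. Minimum is 6/5 at row 3 (s_3 leaves); pivot element 5/2.
Divide row 3 by 5/2; eliminate column y from the other rows.
Row 2 update in column s_3: 0 − 1·(2/5) = -2/5.

-2/5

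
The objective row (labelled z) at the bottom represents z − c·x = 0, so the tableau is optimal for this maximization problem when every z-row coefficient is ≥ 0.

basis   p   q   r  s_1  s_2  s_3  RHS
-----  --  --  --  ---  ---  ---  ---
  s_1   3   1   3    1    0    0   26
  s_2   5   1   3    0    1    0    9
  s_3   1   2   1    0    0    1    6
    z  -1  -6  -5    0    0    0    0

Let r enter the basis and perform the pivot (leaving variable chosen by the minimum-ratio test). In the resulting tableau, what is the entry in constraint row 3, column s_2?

Ratio test on column r — row 1: 26/3 = 26/3; row 2: 9/3 = 3; row 3: 6/1 = 6. Minimum is 3 at row 2 (s_2 leaves); pivot element 3.
Divide row 2 by 3; eliminate column r from the other rows.
Row 3 update in column s_2: 0 − 1·(1/3) = -1/3.

-1/3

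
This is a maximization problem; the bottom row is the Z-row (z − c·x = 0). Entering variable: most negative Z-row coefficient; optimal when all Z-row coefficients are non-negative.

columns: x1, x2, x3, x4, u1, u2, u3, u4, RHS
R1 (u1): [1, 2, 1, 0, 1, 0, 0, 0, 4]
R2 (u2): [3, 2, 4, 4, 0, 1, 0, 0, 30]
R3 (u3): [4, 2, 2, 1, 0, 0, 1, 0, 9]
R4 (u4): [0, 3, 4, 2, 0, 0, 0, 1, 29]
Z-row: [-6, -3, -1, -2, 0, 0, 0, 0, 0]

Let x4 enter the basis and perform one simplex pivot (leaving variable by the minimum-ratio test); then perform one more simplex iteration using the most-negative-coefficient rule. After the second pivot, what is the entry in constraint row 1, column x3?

Ratio test on column x4 — row 1: entry 0 ≤ 0; row 2: 30/4 = 15/2; row 3: 9/1 = 9; row 4: 29/2 = 29/2. Minimum is 15/2 at row 2 (u2 leaves); pivot element 4.
Divide row 2 by 4; eliminate column x4 from the other rows.
Second iteration: most negative Z-row entry is -9/2 in column x1, so x1 enters.
Ratio test on column x1 — row 1: 4/1 = 4; row 2: (15/2)/(3/4) = 10; row 3: (3/2)/(13/4) = 6/13; row 4: entry -3/2 ≤ 0. Minimum is 6/13 at row 3 (u3 leaves); pivot element 13/4.
Divide row 3 by 13/4; eliminate column x1 from the other rows.
After both pivots, the entry at constraint row 1, column x3 is 9/13.

9/13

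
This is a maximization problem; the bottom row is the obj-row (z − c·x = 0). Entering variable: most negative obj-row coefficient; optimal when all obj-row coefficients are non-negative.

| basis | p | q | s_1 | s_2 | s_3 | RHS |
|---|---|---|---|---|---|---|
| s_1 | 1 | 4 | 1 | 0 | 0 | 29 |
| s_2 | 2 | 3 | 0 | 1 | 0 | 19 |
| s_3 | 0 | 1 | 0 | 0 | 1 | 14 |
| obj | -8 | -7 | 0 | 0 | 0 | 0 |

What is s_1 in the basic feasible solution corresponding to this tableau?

29

s_1 is basic (row 1); its value is the RHS of that row, 29.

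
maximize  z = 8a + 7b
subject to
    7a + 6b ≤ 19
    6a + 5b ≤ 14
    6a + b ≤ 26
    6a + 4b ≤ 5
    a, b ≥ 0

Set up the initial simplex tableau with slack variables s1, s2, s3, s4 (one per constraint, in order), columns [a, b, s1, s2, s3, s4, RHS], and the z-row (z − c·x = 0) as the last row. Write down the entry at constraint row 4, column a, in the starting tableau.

Constraint 4 has coefficient 6 on a.

6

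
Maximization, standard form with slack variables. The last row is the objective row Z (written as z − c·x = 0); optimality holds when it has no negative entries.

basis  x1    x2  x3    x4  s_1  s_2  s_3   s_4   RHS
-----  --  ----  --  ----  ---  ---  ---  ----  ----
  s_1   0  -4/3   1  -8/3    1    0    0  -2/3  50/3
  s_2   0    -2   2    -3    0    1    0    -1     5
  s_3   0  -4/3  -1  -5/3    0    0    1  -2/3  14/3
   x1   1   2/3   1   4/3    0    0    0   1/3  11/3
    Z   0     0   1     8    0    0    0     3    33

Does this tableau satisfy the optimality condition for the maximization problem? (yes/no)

Every Z-row coefficient is ≥ 0, so the tableau is optimal.

yes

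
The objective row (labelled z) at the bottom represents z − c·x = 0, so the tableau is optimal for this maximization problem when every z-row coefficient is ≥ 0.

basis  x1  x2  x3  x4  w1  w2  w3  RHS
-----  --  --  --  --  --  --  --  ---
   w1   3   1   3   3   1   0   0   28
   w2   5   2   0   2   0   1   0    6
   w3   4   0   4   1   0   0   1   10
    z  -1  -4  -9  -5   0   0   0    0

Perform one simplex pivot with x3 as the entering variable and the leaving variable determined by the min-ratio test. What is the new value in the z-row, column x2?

-4

Ratio test on column x3 — row 1: 28/3 = 28/3; row 2: entry 0 ≤ 0; row 3: 10/4 = 5/2. Minimum is 5/2 at row 3 (w3 leaves); pivot element 4.
Divide row 3 by 4; eliminate column x3 from the other rows.
z-row update in column x2: -4 − (-9)·0 = -4.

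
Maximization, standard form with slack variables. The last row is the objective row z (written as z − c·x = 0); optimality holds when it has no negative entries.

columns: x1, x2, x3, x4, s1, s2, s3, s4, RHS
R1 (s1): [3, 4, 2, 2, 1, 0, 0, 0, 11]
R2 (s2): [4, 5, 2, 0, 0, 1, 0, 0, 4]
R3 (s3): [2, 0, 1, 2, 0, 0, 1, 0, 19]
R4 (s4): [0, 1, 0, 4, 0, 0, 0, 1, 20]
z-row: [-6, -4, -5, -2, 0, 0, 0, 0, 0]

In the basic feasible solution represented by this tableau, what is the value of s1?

11

s1 is basic (row 1); its value is the RHS of that row, 11.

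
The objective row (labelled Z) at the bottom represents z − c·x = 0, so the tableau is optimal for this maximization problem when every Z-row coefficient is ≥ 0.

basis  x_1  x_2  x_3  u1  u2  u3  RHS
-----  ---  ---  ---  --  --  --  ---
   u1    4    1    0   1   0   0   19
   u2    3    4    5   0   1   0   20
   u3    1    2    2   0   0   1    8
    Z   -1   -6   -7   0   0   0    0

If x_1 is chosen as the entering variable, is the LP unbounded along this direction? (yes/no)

Column x_1 has positive entries in row(s) 1, 2, 3, so the ratio test bounds it — not unbounded.

no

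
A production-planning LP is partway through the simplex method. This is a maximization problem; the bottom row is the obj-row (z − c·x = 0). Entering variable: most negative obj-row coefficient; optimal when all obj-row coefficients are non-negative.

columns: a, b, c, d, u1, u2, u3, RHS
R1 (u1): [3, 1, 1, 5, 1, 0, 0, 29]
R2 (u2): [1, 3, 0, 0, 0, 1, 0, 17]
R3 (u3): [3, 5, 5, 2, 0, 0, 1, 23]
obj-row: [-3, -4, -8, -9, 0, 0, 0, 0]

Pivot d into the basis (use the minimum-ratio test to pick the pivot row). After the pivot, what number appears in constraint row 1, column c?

1/5

Ratio test on column d — row 1: 29/5 = 29/5; row 2: entry 0 ≤ 0; row 3: 23/2 = 23/2. Minimum is 29/5 at row 1 (u1 leaves); pivot element 5.
Divide row 1 by 5; eliminate column d from the other rows.
In the new row 1, the c entry is the old entry divided by the pivot: 1/5 = 1/5.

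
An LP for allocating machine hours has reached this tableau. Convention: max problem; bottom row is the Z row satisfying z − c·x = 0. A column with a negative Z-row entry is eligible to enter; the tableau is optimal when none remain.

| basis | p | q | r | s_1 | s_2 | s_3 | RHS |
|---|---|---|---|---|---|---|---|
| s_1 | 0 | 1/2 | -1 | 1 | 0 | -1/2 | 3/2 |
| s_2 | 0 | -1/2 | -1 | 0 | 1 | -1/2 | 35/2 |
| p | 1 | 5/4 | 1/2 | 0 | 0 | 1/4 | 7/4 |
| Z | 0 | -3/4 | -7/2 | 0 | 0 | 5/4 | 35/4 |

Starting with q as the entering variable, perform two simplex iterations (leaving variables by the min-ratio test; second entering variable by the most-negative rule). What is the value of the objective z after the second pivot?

Ratio test on column q — row 1: (3/2)/(1/2) = 3; row 2: entry -1/2 ≤ 0; row 3: (7/4)/(5/4) = 7/5. Minimum is 7/5 at row 3 (p leaves); pivot element 5/4.
Pivot on row 3; the Z-row RHS becomes 35/4 − (-3/4)·(7/5) = 49/5.
Next entering variable (most negative Z-row entry -16/5): r.
Ratio test on column r — row 1: entry -6/5 ≤ 0; row 2: entry -4/5 ≤ 0; row 3: (7/5)/(2/5) = 7/2. Minimum is 7/2 at row 3 (q leaves); pivot element 2/5.
After the second pivot the Z-row RHS is 49/5 − (-16/5)·(7/2) = 21.

21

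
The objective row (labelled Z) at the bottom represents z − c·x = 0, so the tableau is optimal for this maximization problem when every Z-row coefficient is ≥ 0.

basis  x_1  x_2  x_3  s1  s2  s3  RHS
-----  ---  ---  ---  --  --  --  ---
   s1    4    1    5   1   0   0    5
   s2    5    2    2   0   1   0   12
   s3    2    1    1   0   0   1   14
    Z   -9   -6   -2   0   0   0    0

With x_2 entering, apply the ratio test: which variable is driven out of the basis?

s1

Column x_2 entries and ratios — s1: 5/1 = 5; s2: 12/2 = 6; s3: 14/1 = 14.
Smallest ratio is 5 in the row of s1, so s1 leaves.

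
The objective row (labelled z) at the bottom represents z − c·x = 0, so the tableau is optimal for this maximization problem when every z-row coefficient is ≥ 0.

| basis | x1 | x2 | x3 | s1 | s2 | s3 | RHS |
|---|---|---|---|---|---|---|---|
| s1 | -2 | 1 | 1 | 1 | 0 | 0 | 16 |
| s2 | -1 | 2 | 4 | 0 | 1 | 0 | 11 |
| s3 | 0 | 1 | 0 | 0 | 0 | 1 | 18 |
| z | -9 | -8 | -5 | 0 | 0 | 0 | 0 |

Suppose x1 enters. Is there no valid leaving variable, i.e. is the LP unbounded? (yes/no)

yes

Every constraint-row entry in column x1 is ≤ 0, so increasing x1 is unbounded.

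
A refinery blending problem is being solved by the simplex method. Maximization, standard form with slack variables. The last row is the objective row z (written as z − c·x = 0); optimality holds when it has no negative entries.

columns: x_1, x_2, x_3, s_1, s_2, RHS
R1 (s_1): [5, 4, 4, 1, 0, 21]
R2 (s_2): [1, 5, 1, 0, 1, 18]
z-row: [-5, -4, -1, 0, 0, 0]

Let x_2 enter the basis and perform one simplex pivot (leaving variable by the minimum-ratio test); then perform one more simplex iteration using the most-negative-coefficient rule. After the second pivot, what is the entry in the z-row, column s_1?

1

Ratio test on column x_2 — row 1: 21/4 = 21/4; row 2: 18/5 = 18/5. Minimum is 18/5 at row 2 (s_2 leaves); pivot element 5.
Divide row 2 by 5; eliminate column x_2 from the other rows.
Second iteration: most negative z-row entry is -21/5 in column x_1, so x_1 enters.
Ratio test on column x_1 — row 1: (33/5)/(21/5) = 11/7; row 2: (18/5)/(1/5) = 18. Minimum is 11/7 at row 1 (s_1 leaves); pivot element 21/5.
Divide row 1 by 21/5; eliminate column x_1 from the other rows.
After both pivots, the entry at the z-row, column s_1 is 1.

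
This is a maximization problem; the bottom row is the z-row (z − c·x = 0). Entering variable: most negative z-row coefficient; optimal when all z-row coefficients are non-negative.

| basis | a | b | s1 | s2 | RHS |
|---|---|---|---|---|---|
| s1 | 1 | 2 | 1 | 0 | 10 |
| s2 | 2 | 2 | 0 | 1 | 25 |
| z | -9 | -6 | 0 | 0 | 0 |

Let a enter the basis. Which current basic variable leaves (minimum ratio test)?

s1

Column a entries and ratios — s1: 10/1 = 10; s2: 25/2 = 25/2.
Smallest ratio is 10 in the row of s1, so s1 leaves.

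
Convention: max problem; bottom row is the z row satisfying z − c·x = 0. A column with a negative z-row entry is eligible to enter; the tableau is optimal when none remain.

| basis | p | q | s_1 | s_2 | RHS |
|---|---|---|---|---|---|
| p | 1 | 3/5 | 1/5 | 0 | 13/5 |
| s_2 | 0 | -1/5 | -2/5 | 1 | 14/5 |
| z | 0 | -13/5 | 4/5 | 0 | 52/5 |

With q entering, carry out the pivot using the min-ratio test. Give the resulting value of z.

65/3

Ratio test on column q — row 1: (13/5)/(3/5) = 13/3; row 2: entry -1/5 ≤ 0. Minimum is 13/3 at row 1 (p leaves); pivot element 3/5.
Pivot on row 1; the z-row RHS becomes 52/5 − (-13/5)·(13/3) = 65/3.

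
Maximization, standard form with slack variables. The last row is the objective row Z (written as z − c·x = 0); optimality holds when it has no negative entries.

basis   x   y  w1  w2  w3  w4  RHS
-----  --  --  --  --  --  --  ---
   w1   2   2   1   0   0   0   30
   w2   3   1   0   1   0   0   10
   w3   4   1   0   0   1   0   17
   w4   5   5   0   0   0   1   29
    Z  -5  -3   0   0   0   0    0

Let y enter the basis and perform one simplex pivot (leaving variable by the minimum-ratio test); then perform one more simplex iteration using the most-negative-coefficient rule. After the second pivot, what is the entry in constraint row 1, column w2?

Ratio test on column y — row 1: 30/2 = 15; row 2: 10/1 = 10; row 3: 17/1 = 17; row 4: 29/5 = 29/5. Minimum is 29/5 at row 4 (w4 leaves); pivot element 5.
Divide row 4 by 5; eliminate column y from the other rows.
Second iteration: most negative Z-row entry is -2 in column x, so x enters.
Ratio test on column x — row 1: entry 0 ≤ 0; row 2: (21/5)/2 = 21/10; row 3: (56/5)/3 = 56/15; row 4: (29/5)/1 = 29/5. Minimum is 21/10 at row 2 (w2 leaves); pivot element 2.
Divide row 2 by 2; eliminate column x from the other rows.
After both pivots, the entry at constraint row 1, column w2 is 0.

0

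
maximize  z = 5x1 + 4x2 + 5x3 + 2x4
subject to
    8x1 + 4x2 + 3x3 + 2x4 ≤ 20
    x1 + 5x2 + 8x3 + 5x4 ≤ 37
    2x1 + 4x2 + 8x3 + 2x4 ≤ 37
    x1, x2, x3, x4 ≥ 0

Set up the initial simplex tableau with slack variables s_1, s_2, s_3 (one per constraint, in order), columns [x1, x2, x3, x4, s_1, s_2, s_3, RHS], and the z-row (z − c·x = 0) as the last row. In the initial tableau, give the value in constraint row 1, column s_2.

Slack s_2 belongs to constraint 2; its column is the unit vector e_2, so the entry in row 1 is 0.

0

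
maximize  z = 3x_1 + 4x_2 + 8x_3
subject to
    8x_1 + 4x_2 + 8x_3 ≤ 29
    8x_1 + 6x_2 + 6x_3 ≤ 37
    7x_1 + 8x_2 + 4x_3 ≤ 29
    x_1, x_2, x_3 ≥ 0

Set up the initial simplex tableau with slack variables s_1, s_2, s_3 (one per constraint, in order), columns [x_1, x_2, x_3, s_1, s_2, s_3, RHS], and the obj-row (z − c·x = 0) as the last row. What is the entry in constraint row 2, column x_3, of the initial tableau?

6

Constraint 2 has coefficient 6 on x_3.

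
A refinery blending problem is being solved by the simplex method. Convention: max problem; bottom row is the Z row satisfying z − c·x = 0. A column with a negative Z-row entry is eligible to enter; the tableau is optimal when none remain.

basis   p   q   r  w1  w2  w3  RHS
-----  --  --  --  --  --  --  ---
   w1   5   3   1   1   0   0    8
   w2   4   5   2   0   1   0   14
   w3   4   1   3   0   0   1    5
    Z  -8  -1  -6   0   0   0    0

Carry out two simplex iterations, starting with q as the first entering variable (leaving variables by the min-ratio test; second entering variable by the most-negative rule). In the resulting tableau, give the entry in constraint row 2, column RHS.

Ratio test on column q — row 1: 8/3 = 8/3; row 2: 14/5 = 14/5; row 3: 5/1 = 5. Minimum is 8/3 at row 1 (w1 leaves); pivot element 3.
Divide row 1 by 3; eliminate column q from the other rows.
Second iteration: most negative Z-row entry is -19/3 in column p, so p enters.
Ratio test on column p — row 1: (8/3)/(5/3) = 8/5; row 2: entry -13/3 ≤ 0; row 3: (7/3)/(7/3) = 1. Minimum is 1 at row 3 (w3 leaves); pivot element 7/3.
Divide row 3 by 7/3; eliminate column p from the other rows.
After both pivots, the entry at constraint row 2, column RHS is 5.

5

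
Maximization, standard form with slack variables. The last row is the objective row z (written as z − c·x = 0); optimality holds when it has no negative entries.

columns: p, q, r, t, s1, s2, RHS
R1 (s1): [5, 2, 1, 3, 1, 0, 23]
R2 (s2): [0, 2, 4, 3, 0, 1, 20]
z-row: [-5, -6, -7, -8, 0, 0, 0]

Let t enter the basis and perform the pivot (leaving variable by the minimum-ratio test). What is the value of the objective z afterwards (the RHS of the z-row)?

Ratio test on column t — row 1: 23/3 = 23/3; row 2: 20/3 = 20/3. Minimum is 20/3 at row 2 (s2 leaves); pivot element 3.
Pivot on row 2; the z-row RHS becomes 0 − (-8)·(20/3) = 160/3.

160/3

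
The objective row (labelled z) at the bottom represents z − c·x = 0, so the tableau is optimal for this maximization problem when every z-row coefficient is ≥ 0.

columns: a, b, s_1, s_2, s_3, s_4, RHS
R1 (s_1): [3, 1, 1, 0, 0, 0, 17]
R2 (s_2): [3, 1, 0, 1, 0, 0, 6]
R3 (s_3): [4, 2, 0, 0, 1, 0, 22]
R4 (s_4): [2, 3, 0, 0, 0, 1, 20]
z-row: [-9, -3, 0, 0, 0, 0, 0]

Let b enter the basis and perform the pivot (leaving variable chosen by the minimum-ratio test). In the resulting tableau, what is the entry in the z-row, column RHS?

18

Ratio test on column b — row 1: 17/1 = 17; row 2: 6/1 = 6; row 3: 22/2 = 11; row 4: 20/3 = 20/3. Minimum is 6 at row 2 (s_2 leaves); pivot element 1.
Divide row 2 by 1; eliminate column b from the other rows.
z-row update in column RHS: 0 − (-3)·6 = 18.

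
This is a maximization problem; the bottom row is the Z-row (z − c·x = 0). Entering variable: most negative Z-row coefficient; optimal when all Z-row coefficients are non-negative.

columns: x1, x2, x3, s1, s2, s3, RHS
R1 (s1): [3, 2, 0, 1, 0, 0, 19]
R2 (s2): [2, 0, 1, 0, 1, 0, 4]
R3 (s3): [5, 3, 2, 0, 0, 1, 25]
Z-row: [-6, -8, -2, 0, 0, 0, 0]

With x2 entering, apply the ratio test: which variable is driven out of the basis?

Column x2 entries and ratios — s1: 19/2 = 19/2; s2: 0 ≤ 0, skip; s3: 25/3 = 25/3.
Smallest ratio is 25/3 in the row of s3, so s3 leaves.

s3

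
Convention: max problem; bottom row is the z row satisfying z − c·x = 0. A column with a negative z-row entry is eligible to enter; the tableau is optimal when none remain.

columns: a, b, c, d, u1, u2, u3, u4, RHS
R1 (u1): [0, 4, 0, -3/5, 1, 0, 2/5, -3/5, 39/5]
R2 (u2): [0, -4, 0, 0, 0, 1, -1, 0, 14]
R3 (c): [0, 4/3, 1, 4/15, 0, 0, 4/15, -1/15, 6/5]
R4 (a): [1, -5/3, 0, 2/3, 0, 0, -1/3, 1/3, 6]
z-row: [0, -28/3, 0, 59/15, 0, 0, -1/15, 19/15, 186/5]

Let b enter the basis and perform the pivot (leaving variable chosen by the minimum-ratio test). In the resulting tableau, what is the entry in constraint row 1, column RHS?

Ratio test on column b — row 1: (39/5)/4 = 39/20; row 2: entry -4 ≤ 0; row 3: (6/5)/(4/3) = 9/10; row 4: entry -5/3 ≤ 0. Minimum is 9/10 at row 3 (c leaves); pivot element 4/3.
Divide row 3 by 4/3; eliminate column b from the other rows.
Row 1 update in column RHS: 39/5 − 4·(9/10) = 21/5.

21/5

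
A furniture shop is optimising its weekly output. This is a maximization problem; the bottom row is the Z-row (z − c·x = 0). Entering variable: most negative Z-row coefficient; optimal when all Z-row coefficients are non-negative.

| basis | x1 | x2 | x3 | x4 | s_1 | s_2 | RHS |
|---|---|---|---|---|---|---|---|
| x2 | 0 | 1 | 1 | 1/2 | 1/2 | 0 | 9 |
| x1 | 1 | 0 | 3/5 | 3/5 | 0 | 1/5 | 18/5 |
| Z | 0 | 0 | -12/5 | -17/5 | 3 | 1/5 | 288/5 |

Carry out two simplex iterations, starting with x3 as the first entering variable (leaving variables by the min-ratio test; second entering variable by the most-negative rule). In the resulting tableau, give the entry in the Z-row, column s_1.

3

Ratio test on column x3 — row 1: 9/1 = 9; row 2: (18/5)/(3/5) = 6. Minimum is 6 at row 2 (x1 leaves); pivot element 3/5.
Divide row 2 by 3/5; eliminate column x3 from the other rows.
Second iteration: most negative Z-row entry is -1 in column x4, so x4 enters.
Ratio test on column x4 — row 1: entry -1/2 ≤ 0; row 2: 6/1 = 6. Minimum is 6 at row 2 (x3 leaves); pivot element 1.
Divide row 2 by 1; eliminate column x4 from the other rows.
After both pivots, the entry at the Z-row, column s_1 is 3.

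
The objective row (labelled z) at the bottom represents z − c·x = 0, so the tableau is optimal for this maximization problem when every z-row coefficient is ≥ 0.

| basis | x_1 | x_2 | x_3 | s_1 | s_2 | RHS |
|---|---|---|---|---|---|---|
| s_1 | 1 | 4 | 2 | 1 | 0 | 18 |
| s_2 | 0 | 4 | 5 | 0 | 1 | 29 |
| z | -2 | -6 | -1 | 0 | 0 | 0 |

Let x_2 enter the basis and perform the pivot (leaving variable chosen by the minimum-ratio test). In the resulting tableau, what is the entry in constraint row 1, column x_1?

1/4

Ratio test on column x_2 — row 1: 18/4 = 9/2; row 2: 29/4 = 29/4. Minimum is 9/2 at row 1 (s_1 leaves); pivot element 4.
Divide row 1 by 4; eliminate column x_2 from the other rows.
In the new row 1, the x_1 entry is the old entry divided by the pivot: 1/4 = 1/4.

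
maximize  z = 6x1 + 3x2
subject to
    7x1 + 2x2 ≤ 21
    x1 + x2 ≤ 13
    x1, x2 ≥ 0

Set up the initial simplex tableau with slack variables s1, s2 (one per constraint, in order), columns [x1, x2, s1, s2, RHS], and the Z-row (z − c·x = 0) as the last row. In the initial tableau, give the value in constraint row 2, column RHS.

13

The RHS of constraint 2 is b_2 = 13.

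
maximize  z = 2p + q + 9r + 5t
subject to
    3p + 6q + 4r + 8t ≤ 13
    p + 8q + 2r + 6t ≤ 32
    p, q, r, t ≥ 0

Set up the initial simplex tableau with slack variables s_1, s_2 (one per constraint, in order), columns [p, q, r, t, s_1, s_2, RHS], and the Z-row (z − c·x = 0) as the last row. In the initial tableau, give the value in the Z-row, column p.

-2

The Z-row carries the negated objective coefficients: the p entry is -2.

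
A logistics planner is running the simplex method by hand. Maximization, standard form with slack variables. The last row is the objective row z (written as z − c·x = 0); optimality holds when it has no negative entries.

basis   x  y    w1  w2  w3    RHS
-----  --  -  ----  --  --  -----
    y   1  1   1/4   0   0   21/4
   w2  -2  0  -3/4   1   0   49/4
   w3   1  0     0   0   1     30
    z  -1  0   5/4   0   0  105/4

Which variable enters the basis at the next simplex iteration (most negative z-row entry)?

Negative z-row entries: x: -1.
The most negative is -1 in column x, so x enters.

x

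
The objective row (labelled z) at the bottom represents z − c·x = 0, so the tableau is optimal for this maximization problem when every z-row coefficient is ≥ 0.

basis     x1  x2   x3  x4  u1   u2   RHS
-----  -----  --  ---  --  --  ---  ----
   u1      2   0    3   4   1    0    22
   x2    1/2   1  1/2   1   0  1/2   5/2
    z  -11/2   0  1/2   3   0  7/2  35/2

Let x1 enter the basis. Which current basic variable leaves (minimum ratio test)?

x2

Column x1 entries and ratios — u1: 22/2 = 11; x2: (5/2)/(1/2) = 5.
Smallest ratio is 5 in the row of x2, so x2 leaves.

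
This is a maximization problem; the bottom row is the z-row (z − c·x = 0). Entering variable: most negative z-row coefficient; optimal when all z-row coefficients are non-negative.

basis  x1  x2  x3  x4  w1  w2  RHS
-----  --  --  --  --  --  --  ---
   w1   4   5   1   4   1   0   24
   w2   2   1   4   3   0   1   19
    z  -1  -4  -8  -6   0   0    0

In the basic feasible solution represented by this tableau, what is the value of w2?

19

w2 is basic (row 2); its value is the RHS of that row, 19.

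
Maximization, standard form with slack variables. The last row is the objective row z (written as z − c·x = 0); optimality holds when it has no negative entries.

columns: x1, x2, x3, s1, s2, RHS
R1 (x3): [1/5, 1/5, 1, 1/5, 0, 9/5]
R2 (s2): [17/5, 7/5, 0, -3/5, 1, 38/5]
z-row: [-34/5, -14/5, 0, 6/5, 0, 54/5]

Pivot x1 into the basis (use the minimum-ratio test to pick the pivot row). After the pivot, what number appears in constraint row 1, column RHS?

Ratio test on column x1 — row 1: (9/5)/(1/5) = 9; row 2: (38/5)/(17/5) = 38/17. Minimum is 38/17 at row 2 (s2 leaves); pivot element 17/5.
Divide row 2 by 17/5; eliminate column x1 from the other rows.
Row 1 update in column RHS: 9/5 − (1/5)·(38/17) = 23/17.

23/17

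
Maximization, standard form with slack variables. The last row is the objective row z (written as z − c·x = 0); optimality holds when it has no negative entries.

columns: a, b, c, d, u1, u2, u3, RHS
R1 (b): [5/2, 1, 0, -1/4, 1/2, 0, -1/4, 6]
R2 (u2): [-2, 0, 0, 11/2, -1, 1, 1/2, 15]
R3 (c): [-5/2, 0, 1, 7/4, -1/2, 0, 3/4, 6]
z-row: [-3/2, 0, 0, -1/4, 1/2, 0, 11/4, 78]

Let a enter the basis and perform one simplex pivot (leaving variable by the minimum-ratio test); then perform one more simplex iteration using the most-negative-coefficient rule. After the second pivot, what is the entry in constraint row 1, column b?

22/53

Ratio test on column a — row 1: 6/(5/2) = 12/5; row 2: entry -2 ≤ 0; row 3: entry -5/2 ≤ 0. Minimum is 12/5 at row 1 (b leaves); pivot element 5/2.
Divide row 1 by 5/2; eliminate column a from the other rows.
Second iteration: most negative z-row entry is -2/5 in column d, so d enters.
Ratio test on column d — row 1: entry -1/10 ≤ 0; row 2: (99/5)/(53/10) = 198/53; row 3: 12/(3/2) = 8. Minimum is 198/53 at row 2 (u2 leaves); pivot element 53/10.
Divide row 2 by 53/10; eliminate column d from the other rows.
After both pivots, the entry at constraint row 1, column b is 22/53.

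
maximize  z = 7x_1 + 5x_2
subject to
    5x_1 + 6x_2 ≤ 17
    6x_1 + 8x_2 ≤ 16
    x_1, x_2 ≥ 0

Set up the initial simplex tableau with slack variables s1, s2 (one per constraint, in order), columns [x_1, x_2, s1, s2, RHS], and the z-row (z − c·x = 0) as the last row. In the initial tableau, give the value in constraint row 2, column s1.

0

Slack s1 belongs to constraint 1; its column is the unit vector e_1, so the entry in row 2 is 0.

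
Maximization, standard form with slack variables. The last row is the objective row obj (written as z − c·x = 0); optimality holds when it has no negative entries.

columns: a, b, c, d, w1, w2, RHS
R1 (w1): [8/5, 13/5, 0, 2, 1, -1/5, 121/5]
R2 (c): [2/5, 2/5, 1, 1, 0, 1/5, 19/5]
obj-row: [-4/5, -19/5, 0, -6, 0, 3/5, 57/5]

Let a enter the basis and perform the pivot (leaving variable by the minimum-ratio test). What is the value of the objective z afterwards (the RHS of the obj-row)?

19

Ratio test on column a — row 1: (121/5)/(8/5) = 121/8; row 2: (19/5)/(2/5) = 19/2. Minimum is 19/2 at row 2 (c leaves); pivot element 2/5.
Pivot on row 2; the obj-row RHS becomes 57/5 − (-4/5)·(19/2) = 19.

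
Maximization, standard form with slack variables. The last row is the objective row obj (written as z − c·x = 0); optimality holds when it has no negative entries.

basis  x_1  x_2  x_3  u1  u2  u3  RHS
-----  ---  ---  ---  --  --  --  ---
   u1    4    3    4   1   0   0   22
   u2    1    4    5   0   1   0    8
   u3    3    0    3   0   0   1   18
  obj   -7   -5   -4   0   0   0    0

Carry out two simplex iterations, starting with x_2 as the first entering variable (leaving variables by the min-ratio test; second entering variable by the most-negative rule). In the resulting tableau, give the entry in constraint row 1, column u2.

Ratio test on column x_2 — row 1: 22/3 = 22/3; row 2: 8/4 = 2; row 3: entry 0 ≤ 0. Minimum is 2 at row 2 (u2 leaves); pivot element 4.
Divide row 2 by 4; eliminate column x_2 from the other rows.
Second iteration: most negative obj-row entry is -23/4 in column x_1, so x_1 enters.
Ratio test on column x_1 — row 1: 16/(13/4) = 64/13; row 2: 2/(1/4) = 8; row 3: 18/3 = 6. Minimum is 64/13 at row 1 (u1 leaves); pivot element 13/4.
Divide row 1 by 13/4; eliminate column x_1 from the other rows.
After both pivots, the entry at constraint row 1, column u2 is -3/13.

-3/13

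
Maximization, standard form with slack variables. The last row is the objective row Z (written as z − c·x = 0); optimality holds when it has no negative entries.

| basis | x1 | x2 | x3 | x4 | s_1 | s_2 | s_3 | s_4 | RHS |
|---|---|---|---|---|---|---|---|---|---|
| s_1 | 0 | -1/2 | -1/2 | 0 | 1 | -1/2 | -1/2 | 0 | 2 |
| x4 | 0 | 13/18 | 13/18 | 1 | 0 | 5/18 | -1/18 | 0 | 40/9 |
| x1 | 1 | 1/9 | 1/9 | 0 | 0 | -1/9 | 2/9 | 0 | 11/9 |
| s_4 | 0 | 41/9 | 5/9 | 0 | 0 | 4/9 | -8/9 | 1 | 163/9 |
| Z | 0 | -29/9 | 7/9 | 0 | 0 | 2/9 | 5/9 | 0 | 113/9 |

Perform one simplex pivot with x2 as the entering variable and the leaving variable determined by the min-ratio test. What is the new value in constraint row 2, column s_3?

Ratio test on column x2 — row 1: entry -1/2 ≤ 0; row 2: (40/9)/(13/18) = 80/13; row 3: (11/9)/(1/9) = 11; row 4: (163/9)/(41/9) = 163/41. Minimum is 163/41 at row 4 (s_4 leaves); pivot element 41/9.
Divide row 4 by 41/9; eliminate column x2 from the other rows.
Row 2 update in column s_3: -1/18 − (13/18)·(-8/41) = 7/82.

7/82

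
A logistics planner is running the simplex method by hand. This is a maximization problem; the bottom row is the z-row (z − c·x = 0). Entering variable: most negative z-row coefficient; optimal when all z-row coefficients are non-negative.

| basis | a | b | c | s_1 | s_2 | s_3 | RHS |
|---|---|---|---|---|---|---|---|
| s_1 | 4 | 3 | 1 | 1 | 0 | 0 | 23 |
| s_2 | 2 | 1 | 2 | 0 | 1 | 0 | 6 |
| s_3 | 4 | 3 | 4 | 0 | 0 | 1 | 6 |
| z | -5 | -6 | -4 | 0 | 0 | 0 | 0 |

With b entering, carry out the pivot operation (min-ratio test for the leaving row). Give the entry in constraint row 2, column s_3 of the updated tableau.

Ratio test on column b — row 1: 23/3 = 23/3; row 2: 6/1 = 6; row 3: 6/3 = 2. Minimum is 2 at row 3 (s_3 leaves); pivot element 3.
Divide row 3 by 3; eliminate column b from the other rows.
Row 2 update in column s_3: 0 − 1·(1/3) = -1/3.

-1/3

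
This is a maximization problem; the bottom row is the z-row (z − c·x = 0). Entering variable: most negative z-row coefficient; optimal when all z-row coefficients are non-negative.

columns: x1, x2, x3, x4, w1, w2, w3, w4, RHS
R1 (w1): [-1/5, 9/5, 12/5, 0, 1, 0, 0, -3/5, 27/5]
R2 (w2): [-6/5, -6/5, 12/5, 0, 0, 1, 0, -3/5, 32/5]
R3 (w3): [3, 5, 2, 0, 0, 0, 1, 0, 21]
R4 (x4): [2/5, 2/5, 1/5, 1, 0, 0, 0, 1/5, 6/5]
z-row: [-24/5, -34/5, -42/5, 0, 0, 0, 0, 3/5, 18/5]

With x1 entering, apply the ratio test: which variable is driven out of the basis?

Column x1 entries and ratios — w1: -1/5 ≤ 0, skip; w2: -6/5 ≤ 0, skip; w3: 21/3 = 7; x4: (6/5)/(2/5) = 3.
Smallest ratio is 3 in the row of x4, so x4 leaves.

x4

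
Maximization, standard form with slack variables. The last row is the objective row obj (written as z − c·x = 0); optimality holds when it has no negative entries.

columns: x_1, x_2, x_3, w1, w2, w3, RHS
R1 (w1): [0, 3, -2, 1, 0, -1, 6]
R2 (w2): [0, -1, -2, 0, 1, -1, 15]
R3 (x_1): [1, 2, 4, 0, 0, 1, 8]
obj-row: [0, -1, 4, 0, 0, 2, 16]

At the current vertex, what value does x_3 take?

x_3 is not in the basis, so in the current basic feasible solution x_3 = 0.

0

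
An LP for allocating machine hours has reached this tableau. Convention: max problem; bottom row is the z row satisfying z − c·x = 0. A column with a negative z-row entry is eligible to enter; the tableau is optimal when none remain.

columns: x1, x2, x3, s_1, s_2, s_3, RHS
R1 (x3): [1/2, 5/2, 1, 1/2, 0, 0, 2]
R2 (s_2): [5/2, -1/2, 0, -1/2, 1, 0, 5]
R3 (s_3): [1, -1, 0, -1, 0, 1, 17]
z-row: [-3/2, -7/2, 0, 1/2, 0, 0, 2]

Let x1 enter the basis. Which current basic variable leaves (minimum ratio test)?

Column x1 entries and ratios — x3: 2/(1/2) = 4; s_2: 5/(5/2) = 2; s_3: 17/1 = 17.
Smallest ratio is 2 in the row of s_2, so s_2 leaves.

s_2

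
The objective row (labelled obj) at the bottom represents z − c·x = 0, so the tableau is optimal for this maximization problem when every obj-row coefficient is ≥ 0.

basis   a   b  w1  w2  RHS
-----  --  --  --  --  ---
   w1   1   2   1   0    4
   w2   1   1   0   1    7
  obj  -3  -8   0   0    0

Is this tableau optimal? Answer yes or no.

no

The obj-row has a negative entry -8 in column b, so it is not optimal.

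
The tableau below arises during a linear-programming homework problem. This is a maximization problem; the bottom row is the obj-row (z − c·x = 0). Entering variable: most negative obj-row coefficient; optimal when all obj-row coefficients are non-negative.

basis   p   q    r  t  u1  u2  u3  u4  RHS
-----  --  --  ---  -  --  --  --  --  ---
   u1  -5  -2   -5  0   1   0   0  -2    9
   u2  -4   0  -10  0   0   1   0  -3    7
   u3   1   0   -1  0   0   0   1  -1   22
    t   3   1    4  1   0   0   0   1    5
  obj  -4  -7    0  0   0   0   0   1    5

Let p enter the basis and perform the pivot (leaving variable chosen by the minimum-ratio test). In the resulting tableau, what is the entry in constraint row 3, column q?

-1/3

Ratio test on column p — row 1: entry -5 ≤ 0; row 2: entry -4 ≤ 0; row 3: 22/1 = 22; row 4: 5/3 = 5/3. Minimum is 5/3 at row 4 (t leaves); pivot element 3.
Divide row 4 by 3; eliminate column p from the other rows.
Row 3 update in column q: 0 − 1·(1/3) = -1/3.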